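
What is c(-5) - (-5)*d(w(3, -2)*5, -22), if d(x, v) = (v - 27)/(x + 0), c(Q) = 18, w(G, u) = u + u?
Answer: 121/4 ≈ 30.250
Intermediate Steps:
w(G, u) = 2*u
d(x, v) = (-27 + v)/x
c(-5) - (-5)*d(w(3, -2)*5, -22) = 18 - (-5)*(-27 - 22)/(((2*(-2))*5)) = 18 - (-5)*-49/(-4*5) = 18 - (-5)*-49/(-20) = 18 - (-5)*(-1/20*(-49)) = 18 - (-5)*49/20 = 18 - 1*(-49/4) = 18 + 49/4 = 121/4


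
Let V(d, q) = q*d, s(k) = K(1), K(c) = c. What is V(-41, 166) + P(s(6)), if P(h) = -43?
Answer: -6849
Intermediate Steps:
s(k) = 1
V(d, q) = d*q
V(-41, 166) + P(s(6)) = -41*166 - 43 = -6806 - 43 = -6849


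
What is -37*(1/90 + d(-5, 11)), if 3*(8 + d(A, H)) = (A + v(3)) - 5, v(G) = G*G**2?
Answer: 7733/90 ≈ 85.922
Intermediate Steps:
v(G) = G**3
d(A, H) = -2/3 + A/3 (d(A, H) = -8 + ((A + 3**3) - 5)/3 = -8 + ((A + 27) - 5)/3 = -8 + ((27 + A) - 5)/3 = -8 + (22 + A)/3 = -8 + (22/3 + A/3) = -2/3 + A/3)
-37*(1/90 + d(-5, 11)) = -37*(1/90 + (-2/3 + (1/3)*(-5))) = -37*(1*(1/90) + (-2/3 - 5/3)) = -37*(1/90 - 7/3) = -37*(-209/90) = 7733/90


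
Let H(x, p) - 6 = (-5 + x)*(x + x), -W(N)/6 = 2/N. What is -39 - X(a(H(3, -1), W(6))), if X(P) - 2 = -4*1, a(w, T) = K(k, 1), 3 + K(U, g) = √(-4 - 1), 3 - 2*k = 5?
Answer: -37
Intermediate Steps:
W(N) = -12/N
k = -1 (k = 3/2 - ½*5 = 3/2 - 5/2 = -1)
K(U, g) = -3 + I*√5 (K(U, g) = -3 + √(-4 - 1) = -3 + √(-5) = -3 + I*√5)
H(x, p) = 6 + 2*x*(-5 + x) (H(x, p) = 6 + (-5 + x)*(x + x) = 6 + (-5 + x)*(2*x) = 6 + 2*x*(-5 + x))
a(w, T) = -3 + I*√5
X(P) = -2 (X(P) = 2 - 4*1 = 2 - 4 = -2)
-39 - X(a(H(3, -1), W(6))) = -39 - 1*(-2) = -39 + 2 = -37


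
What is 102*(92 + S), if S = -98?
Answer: -612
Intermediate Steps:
102*(92 + S) = 102*(92 - 98) = 102*(-6) = -612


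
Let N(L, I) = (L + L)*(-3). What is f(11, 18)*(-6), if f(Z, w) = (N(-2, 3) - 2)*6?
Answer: -360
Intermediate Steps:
N(L, I) = -6*L (N(L, I) = (2*L)*(-3) = -6*L)
f(Z, w) = 60 (f(Z, w) = (-6*(-2) - 2)*6 = (12 - 2)*6 = 10*6 = 60)
f(11, 18)*(-6) = 60*(-6) = -360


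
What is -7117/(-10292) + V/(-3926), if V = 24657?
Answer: -112914251/20203196 ≈ -5.5889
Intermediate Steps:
-7117/(-10292) + V/(-3926) = -7117/(-10292) + 24657/(-3926) = -7117*(-1/10292) + 24657*(-1/3926) = 7117/10292 - 24657/3926 = -112914251/20203196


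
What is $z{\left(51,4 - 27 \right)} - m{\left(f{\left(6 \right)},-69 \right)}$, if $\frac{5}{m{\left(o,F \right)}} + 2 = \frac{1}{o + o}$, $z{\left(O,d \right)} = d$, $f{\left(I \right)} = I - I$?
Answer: $-23$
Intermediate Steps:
$f{\left(I \right)} = 0$
$m{\left(o,F \right)} = \frac{5}{-2 + \frac{1}{2 o}}$ ($m{\left(o,F \right)} = \frac{5}{-2 + \frac{1}{o + o}} = \frac{5}{-2 + \frac{1}{2 o}}$)
$z{\left(51,4 - 27 \right)} - m{\left(f{\left(6 \right)},-69 \right)} = \left(4 - 27\right) - \left(-10\right) 0 \frac{1}{-1 + 4 \cdot 0} = -23 - \left(-10\right) 0 \frac{1}{-1 + 0} = -23 - \left(-10\right) 0 \frac{1}{-1} = -23 - \left(-10\right) 0 \left(-1\right) = -23 - 0 = -23 + 0 = -23$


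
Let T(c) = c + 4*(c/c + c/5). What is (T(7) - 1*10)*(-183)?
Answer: -6039/5 ≈ -1207.8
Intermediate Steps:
T(c) = 4 + 9*c/5 (T(c) = c + 4*(1 + c*(⅕)) = c + 4*(1 + c/5) = c + (4 + 4*c/5) = 4 + 9*c/5)
(T(7) - 1*10)*(-183) = ((4 + (9/5)*7) - 1*10)*(-183) = ((4 + 63/5) - 10)*(-183) = (83/5 - 10)*(-183) = (33/5)*(-183) = -6039/5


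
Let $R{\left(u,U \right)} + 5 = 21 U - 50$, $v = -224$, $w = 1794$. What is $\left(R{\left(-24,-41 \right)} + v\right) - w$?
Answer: $-2934$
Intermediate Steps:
$R{\left(u,U \right)} = -55 + 21 U$ ($R{\left(u,U \right)} = -5 + \left(21 U - 50\right) = -5 + \left(-50 + 21 U\right) = -55 + 21 U$)
$\left(R{\left(-24,-41 \right)} + v\right) - w = \left(\left(-55 + 21 \left(-41\right)\right) - 224\right) - 1794 = \left(\left(-55 - 861\right) - 224\right) - 1794 = \left(-916 - 224\right) - 1794 = -1140 - 1794 = -2934$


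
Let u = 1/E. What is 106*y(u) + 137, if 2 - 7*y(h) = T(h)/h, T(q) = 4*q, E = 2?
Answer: 747/7 ≈ 106.71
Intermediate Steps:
u = 1/2 ≈ 0.50000
y(h) = -2/7 (y(h) = 2/7 - 4*h/(7*h) = 2/7 - 1/7*4 = 2/7 - 4/7 = -2/7)
106*y(u) + 137 = 106*(-2/7) + 137 = -212/7 + 137 = 747/7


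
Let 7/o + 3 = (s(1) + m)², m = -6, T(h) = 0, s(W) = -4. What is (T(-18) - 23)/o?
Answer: -2231/7 ≈ -318.71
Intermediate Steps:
o = 7/97 (o = 7/(-3 + (-4 - 6)²) = 7/(-3 + (-10)²) = 7/(-3 + 100) = 7/97 ≈ 0.072165)
(T(-18) - 23)/o = (0 - 23)/(7/97) = -23*97/7 = -2231/7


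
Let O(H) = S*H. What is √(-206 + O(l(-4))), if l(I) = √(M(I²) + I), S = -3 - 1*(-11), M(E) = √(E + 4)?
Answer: √(-206 + 8*√2*√(-2 + √5)) ≈ 14.16*I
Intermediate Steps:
M(E) = √(4 + E)
S = 8 (S = -3 + 11 = 8)
l(I) = √(I + √(4 + I²)) (l(I) = √(√(4 + I²) + I) = √(I + √(4 + I²)))
O(H) = 8*H
√(-206 + O(l(-4))) = √(-206 + 8*√(-4 + √(4 + (-4)²))) = √(-206 + 8*√(-4 + √(4 + 16))) = √(-206 + 8*√(-4 + √20)) = √(-206 + 8*√(-4 + 2*√5))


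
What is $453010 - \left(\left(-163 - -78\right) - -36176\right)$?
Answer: $416919$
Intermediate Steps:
$453010 - \left(\left(-163 - -78\right) - -36176\right) = 453010 - \left(\left(-163 + 78\right) + 36176\right) = 453010 - \left(-85 + 36176\right) = 453010 - 36091 = 416919$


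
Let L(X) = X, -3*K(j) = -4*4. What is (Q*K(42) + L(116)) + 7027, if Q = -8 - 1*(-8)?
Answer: 7143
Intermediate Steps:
K(j) = 16/3 (K(j) = -(-4)*4/3 = -1/3*(-16) = 16/3)
Q = 0 (Q = -8 + 8 = 0)
(Q*K(42) + L(116)) + 7027 = (0*(16/3) + 116) + 7027 = (0 + 116) + 7027 = 116 + 7027 = 7143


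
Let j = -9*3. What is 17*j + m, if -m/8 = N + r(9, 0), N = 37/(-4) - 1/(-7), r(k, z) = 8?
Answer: -3151/7 ≈ -450.14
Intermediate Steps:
N = -255/28 (N = 37*(-1/4) - 1*(-1/7) = -37/4 + 1/7 = -255/28 ≈ -9.1071)
m = 62/7 (m = -8*(-255/28 + 8) = -8*(-31/28) = 62/7 ≈ 8.8571)
j = -27
17*j + m = 17*(-27) + 62/7 = -459 + 62/7 = -3151/7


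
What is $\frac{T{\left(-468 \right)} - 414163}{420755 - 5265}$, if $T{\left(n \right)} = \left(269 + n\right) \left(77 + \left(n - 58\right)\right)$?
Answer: $- \frac{162406}{207745} \approx -0.78176$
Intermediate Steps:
$T{\left(n \right)} = \left(19 + n\right) \left(269 + n\right)$ ($T{\left(n \right)} = \left(269 + n\right) \left(77 + \left(-58 + n\right)\right) = \left(269 + n\right) \left(19 + n\right) = \left(19 + n\right) \left(269 + n\right)$)
$\frac{T{\left(-468 \right)} - 414163}{420755 - 5265} = \frac{\left(5111 + \left(-468\right)^{2} + 288 \left(-468\right)\right) - 414163}{420755 - 5265} = \frac{\left(5111 + 219024 - 134784\right) - 414163}{415490} = \left(89351 - 414163\right) \frac{1}{415490} = \left(-324812\right) \frac{1}{415490} = - \frac{162406}{207745}$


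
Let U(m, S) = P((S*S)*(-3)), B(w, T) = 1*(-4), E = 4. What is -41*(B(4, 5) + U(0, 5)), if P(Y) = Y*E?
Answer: 12464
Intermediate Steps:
B(w, T) = -4
P(Y) = 4*Y (P(Y) = Y*4 = 4*Y)
U(m, S) = -12*S**2 (U(m, S) = 4*((S*S)*(-3)) = 4*(S**2*(-3)) = 4*(-3*S**2) = -12*S**2)
-41*(B(4, 5) + U(0, 5)) = -41*(-4 - 12*5**2) = -41*(-4 - 12*25) = -41*(-4 - 300) = -41*(-304) = 12464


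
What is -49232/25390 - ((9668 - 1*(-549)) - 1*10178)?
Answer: -519721/12695 ≈ -40.939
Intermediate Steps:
-49232/25390 - ((9668 - 1*(-549)) - 1*10178) = -49232*1/25390 - ((9668 + 549) - 10178) = -24616/12695 - (10217 - 10178) = -24616/12695 - 1*39 = -24616/12695 - 39 = -519721/12695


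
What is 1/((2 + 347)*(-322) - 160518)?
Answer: -1/272896 ≈ -3.6644e-6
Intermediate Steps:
1/((2 + 347)*(-322) - 160518) = 1/(349*(-322) - 160518) = 1/(-112378 - 160518) = 1/(-272896) = -1/272896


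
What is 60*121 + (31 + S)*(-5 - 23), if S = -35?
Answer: 7372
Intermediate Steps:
60*121 + (31 + S)*(-5 - 23) = 60*121 + (31 - 35)*(-5 - 23) = 7260 - 4*(-28) = 7260 + 112 = 7372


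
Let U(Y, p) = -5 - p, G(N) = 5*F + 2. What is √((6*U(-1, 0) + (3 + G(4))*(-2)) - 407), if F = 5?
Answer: I*√497 ≈ 22.293*I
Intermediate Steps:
G(N) = 27 (G(N) = 5*5 + 2 = 25 + 2 = 27)
√((6*U(-1, 0) + (3 + G(4))*(-2)) - 407) = √((6*(-5 - 1*0) + (3 + 27)*(-2)) - 407) = √((6*(-5 + 0) + 30*(-2)) - 407) = √((6*(-5) - 60) - 407) = √((-30 - 60) - 407) = √(-90 - 407) = √(-497) = I*√497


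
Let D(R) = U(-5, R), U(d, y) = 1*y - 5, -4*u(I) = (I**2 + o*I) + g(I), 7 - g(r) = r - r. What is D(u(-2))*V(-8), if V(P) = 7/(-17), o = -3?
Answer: 259/68 ≈ 3.8088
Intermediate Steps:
g(r) = 7 (g(r) = 7 - (r - r) = 7 - 1*0 = 7 + 0 = 7)
u(I) = -7/4 - I**2/4 + 3*I/4 (u(I) = -((I**2 - 3*I) + 7)/4 = -(7 + I**2 - 3*I)/4 = -7/4 - I**2/4 + 3*I/4)
U(d, y) = -5 + y (U(d, y) = y - 5 = -5 + y)
V(P) = -7/17 (V(P) = 7*(-1/17) = -7/17)
D(R) = -5 + R
D(u(-2))*V(-8) = (-5 + (-7/4 - 1/4*(-2)**2 + (3/4)*(-2)))*(-7/17) = (-5 + (-7/4 - 1/4*4 - 3/2))*(-7/17) = (-5 + (-7/4 - 1 - 3/2))*(-7/17) = (-5 - 17/4)*(-7/17) = -37/4*(-7/17) = 259/68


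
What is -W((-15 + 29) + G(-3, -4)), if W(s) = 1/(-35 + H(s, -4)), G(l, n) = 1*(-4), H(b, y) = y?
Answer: 1/39 ≈ 0.025641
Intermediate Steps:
G(l, n) = -4
W(s) = -1/39 (W(s) = 1/(-35 - 4) = 1/(-39) = -1/39)
-W((-15 + 29) + G(-3, -4)) = -1*(-1/39) = 1/39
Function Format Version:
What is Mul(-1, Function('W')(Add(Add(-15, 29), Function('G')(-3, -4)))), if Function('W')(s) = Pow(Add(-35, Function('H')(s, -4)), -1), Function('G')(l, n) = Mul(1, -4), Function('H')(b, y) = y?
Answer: Rational(1, 39) ≈ 0.025641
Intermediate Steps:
Function('G')(l, n) = -4
Function('W')(s) = Rational(-1, 39) (Function('W')(s) = Pow(Add(-35, -4), -1) = Pow(-39, -1) = Rational(-1, 39))
Mul(-1, Function('W')(Add(Add(-15, 29), Function('G')(-3, -4)))) = Mul(-1, Rational(-1, 39)) = Rational(1, 39)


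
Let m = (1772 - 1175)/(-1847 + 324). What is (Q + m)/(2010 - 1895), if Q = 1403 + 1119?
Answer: 3840409/175145 ≈ 21.927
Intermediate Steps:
Q = 2522
m = -597/1523 (m = 597/(-1523) = 597*(-1/1523) = -597/1523 ≈ -0.39199)
(Q + m)/(2010 - 1895) = (2522 - 597/1523)/(2010 - 1895) = (3840409/1523)/115 = (3840409/1523)*(1/115) = 3840409/175145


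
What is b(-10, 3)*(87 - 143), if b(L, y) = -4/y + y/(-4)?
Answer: 350/3 ≈ 116.67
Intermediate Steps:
b(L, y) = -4/y - y/4 (b(L, y) = -4/y + y*(-¼) = -4/y - y/4)
b(-10, 3)*(87 - 143) = (-4/3 - ¼*3)*(87 - 143) = (-4*⅓ - ¾)*(-56) = (-4/3 - ¾)*(-56) = -25/12*(-56) = 350/3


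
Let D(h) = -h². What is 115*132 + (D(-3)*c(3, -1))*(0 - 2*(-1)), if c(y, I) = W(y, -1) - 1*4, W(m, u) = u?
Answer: 15270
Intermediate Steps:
c(y, I) = -5 (c(y, I) = -1 - 1*4 = -1 - 4 = -5)
115*132 + (D(-3)*c(3, -1))*(0 - 2*(-1)) = 115*132 + (-1*(-3)²*(-5))*(0 - 2*(-1)) = 15180 + (-1*9*(-5))*(0 + 2) = 15180 - 9*(-5)*2 = 15180 + 45*2 = 15180 + 90 = 15270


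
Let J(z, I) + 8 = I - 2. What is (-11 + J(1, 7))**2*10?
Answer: 1960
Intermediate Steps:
J(z, I) = -10 + I (J(z, I) = -8 + (I - 2) = -8 + (-2 + I) = -10 + I)
(-11 + J(1, 7))**2*10 = (-11 + (-10 + 7))**2*10 = (-11 - 3)**2*10 = (-14)**2*10 = 196*10 = 1960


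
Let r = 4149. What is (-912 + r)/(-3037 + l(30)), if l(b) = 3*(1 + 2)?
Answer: -3237/3028 ≈ -1.0690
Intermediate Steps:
l(b) = 9 (l(b) = 3*3 = 9)
(-912 + r)/(-3037 + l(30)) = (-912 + 4149)/(-3037 + 9) = 3237/(-3028) = 3237*(-1/3028) = -3237/3028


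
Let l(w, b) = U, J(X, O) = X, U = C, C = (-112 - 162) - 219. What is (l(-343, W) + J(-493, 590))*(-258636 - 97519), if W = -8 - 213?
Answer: 351168830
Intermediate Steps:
C = -493 (C = -274 - 219 = -493)
U = -493
W = -221
l(w, b) = -493
(l(-343, W) + J(-493, 590))*(-258636 - 97519) = (-493 - 493)*(-258636 - 97519) = -986*(-356155) = 351168830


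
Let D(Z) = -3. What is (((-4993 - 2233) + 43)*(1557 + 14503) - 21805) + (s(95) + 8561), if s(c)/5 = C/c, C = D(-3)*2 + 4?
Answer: -2192072258/19 ≈ -1.1537e+8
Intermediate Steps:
C = -2 (C = -3*2 + 4 = -6 + 4 = -2)
s(c) = -10/c (s(c) = 5*(-2/c) = -10/c)
(((-4993 - 2233) + 43)*(1557 + 14503) - 21805) + (s(95) + 8561) = (((-4993 - 2233) + 43)*(1557 + 14503) - 21805) + (-10/95 + 8561) = ((-7226 + 43)*16060 - 21805) + (-10*1/95 + 8561) = (-7183*16060 - 21805) + (-2/19 + 8561) = (-115358980 - 21805) + 162657/19 = -115380785 + 162657/19 = -2192072258/19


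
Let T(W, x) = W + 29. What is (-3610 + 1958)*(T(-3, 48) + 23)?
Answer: -80948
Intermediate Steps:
T(W, x) = 29 + W
(-3610 + 1958)*(T(-3, 48) + 23) = (-3610 + 1958)*((29 - 3) + 23) = -1652*(26 + 23) = -1652*49 = -80948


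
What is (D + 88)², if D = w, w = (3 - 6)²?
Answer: 9409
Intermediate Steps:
w = 9 (w = (-3)² = 9)
D = 9
(D + 88)² = (9 + 88)² = 97² = 9409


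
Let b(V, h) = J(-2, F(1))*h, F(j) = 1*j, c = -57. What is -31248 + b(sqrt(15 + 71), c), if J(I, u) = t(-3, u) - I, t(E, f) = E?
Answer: -31191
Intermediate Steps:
F(j) = j
J(I, u) = -3 - I
b(V, h) = -h (b(V, h) = (-3 - 1*(-2))*h = (-3 + 2)*h = -h)
-31248 + b(sqrt(15 + 71), c) = -31248 - 1*(-57) = -31248 + 57 = -31191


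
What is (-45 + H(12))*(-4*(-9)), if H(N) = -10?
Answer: -1980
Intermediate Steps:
(-45 + H(12))*(-4*(-9)) = (-45 - 10)*(-4*(-9)) = -55*36 = -1980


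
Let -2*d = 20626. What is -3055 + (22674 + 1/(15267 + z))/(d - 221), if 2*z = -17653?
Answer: -207410145383/67844227 ≈ -3057.2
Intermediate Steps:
d = -10313 (d = -½*20626 = -10313)
z = -17653/2 (z = (½)*(-17653) = -17653/2 ≈ -8826.5)
-3055 + (22674 + 1/(15267 + z))/(d - 221) = -3055 + (22674 + 1/(15267 - 17653/2))/(-10313 - 221) = -3055 + (22674 + 1/(12881/2))/(-10534) = -3055 + (22674 + 2/12881)*(-1/10534) = -3055 + (292063796/12881)*(-1/10534) = -3055 - 146031898/67844227 = -207410145383/67844227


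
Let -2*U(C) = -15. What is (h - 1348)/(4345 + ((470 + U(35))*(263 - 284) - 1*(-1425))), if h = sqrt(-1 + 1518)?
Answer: 2696/8515 - 2*sqrt(1517)/8515 ≈ 0.30747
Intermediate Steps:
U(C) = 15/2 (U(C) = -1/2*(-15) = 15/2)
h = sqrt(1517) ≈ 38.949
(h - 1348)/(4345 + ((470 + U(35))*(263 - 284) - 1*(-1425))) = (sqrt(1517) - 1348)/(4345 + ((470 + 15/2)*(263 - 284) - 1*(-1425))) = (-1348 + sqrt(1517))/(4345 + ((955/2)*(-21) + 1425)) = (-1348 + sqrt(1517))/(4345 + (-20055/2 + 1425)) = (-1348 + sqrt(1517))/(4345 - 17205/2) = (-1348 + sqrt(1517))/(-8515/2) = (-1348 + sqrt(1517))*(-2/8515) = 2696/8515 - 2*sqrt(1517)/8515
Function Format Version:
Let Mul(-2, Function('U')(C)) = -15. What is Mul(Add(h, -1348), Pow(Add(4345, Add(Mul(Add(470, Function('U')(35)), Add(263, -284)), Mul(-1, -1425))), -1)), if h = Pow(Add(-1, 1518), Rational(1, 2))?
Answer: Add(Rational(2696, 8515), Mul(Rational(-2, 8515), Pow(1517, Rational(1, 2)))) ≈ 0.30747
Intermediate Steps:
Function('U')(C) = Rational(15, 2) (Function('U')(C) = Mul(Rational(-1, 2), -15) = Rational(15, 2))
h = Pow(1517, Rational(1, 2)) ≈ 38.949
Mul(Add(h, -1348), Pow(Add(4345, Add(Mul(Add(470, Function('U')(35)), Add(263, -284)), Mul(-1, -1425))), -1)) = Mul(Add(Pow(1517, Rational(1, 2)), -1348), Pow(Add(4345, Add(Mul(Add(470, Rational(15, 2)), Add(263, -284)), Mul(-1, -1425))), -1)) = Mul(Add(-1348, Pow(1517, Rational(1, 2))), Pow(Add(4345, Add(Mul(Rational(955, 2), -21), 1425)), -1)) = Mul(Add(-1348, Pow(1517, Rational(1, 2))), Pow(Add(4345, Add(Rational(-20055, 2), 1425)), -1)) = Mul(Add(-1348, Pow(1517, Rational(1, 2))), Pow(Add(4345, Rational(-17205, 2)), -1)) = Mul(Add(-1348, Pow(1517, Rational(1, 2))), Pow(Rational(-8515, 2), -1)) = Mul(Add(-1348, Pow(1517, Rational(1, 2))), Rational(-2, 8515)) = Add(Rational(2696, 8515), Mul(Rational(-2, 8515), Pow(1517, Rational(1, 2))))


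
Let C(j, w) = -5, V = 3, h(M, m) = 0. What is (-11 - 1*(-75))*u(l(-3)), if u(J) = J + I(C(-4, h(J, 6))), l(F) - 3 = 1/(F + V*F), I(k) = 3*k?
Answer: -2320/3 ≈ -773.33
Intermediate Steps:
l(F) = 3 + 1/(4*F) (l(F) = 3 + 1/(F + 3*F) = 3 + 1/(4*F))
u(J) = -15 + J (u(J) = J + 3*(-5) = J - 15 = -15 + J)
(-11 - 1*(-75))*u(l(-3)) = (-11 - 1*(-75))*(-15 + (3 + (¼)/(-3))) = (-11 + 75)*(-15 + (3 + (¼)*(-⅓))) = 64*(-15 + (3 - 1/12)) = 64*(-15 + 35/12) = 64*(-145/12) = -2320/3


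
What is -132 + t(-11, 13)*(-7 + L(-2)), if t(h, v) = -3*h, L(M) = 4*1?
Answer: -231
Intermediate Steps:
L(M) = 4
-132 + t(-11, 13)*(-7 + L(-2)) = -132 + (-3*(-11))*(-7 + 4) = -132 + 33*(-3) = -132 - 99 = -231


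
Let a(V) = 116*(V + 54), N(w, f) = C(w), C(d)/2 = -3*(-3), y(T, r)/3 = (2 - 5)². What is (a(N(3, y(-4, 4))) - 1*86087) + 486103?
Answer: 408368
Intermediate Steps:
y(T, r) = 27 (y(T, r) = 3*(2 - 5)² = 3*(-3)² = 3*9 = 27)
C(d) = 18 (C(d) = 2*(-3*(-3)) = 2*9 = 18)
N(w, f) = 18
a(V) = 6264 + 116*V (a(V) = 116*(54 + V) = 6264 + 116*V)
(a(N(3, y(-4, 4))) - 1*86087) + 486103 = ((6264 + 116*18) - 1*86087) + 486103 = ((6264 + 2088) - 86087) + 486103 = (8352 - 86087) + 486103 = -77735 + 486103 = 408368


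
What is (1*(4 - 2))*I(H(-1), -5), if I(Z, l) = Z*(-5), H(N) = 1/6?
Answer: -5/3 ≈ -1.6667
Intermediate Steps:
H(N) = ⅙
I(Z, l) = -5*Z
(1*(4 - 2))*I(H(-1), -5) = (1*(4 - 2))*(-5*⅙) = (1*2)*(-⅚) = 2*(-⅚) = -5/3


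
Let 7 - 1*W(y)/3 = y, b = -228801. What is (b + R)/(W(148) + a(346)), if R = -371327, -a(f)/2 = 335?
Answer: 600128/1093 ≈ 549.06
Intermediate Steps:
W(y) = 21 - 3*y
a(f) = -670 (a(f) = -2*335 = -670)
(b + R)/(W(148) + a(346)) = (-228801 - 371327)/((21 - 3*148) - 670) = -600128/((21 - 444) - 670) = -600128/(-423 - 670) = -600128/(-1093) = -600128*(-1/1093) = 600128/1093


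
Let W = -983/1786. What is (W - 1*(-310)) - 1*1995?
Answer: -3010393/1786 ≈ -1685.6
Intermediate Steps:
W = -983/1786 (W = -983*1/1786 = -983/1786 ≈ -0.55039)
(W - 1*(-310)) - 1*1995 = (-983/1786 - 1*(-310)) - 1*1995 = (-983/1786 + 310) - 1995 = 552677/1786 - 1995 = -3010393/1786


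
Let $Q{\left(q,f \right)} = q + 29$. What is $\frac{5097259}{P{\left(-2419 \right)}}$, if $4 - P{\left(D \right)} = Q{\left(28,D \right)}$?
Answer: $- \frac{5097259}{53} \approx -96175.0$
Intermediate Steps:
$Q{\left(q,f \right)} = 29 + q$
$P{\left(D \right)} = -53$ ($P{\left(D \right)} = 4 - \left(29 + 28\right) = 4 - 57 = -53$)
$\frac{5097259}{P{\left(-2419 \right)}} = \frac{5097259}{-53} = 5097259 \left(- \frac{1}{53}\right) = - \frac{5097259}{53}$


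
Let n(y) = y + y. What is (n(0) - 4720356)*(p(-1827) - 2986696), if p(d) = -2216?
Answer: 14108728692672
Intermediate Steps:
n(y) = 2*y
(n(0) - 4720356)*(p(-1827) - 2986696) = (2*0 - 4720356)*(-2216 - 2986696) = (0 - 4720356)*(-2988912) = -4720356*(-2988912) = 14108728692672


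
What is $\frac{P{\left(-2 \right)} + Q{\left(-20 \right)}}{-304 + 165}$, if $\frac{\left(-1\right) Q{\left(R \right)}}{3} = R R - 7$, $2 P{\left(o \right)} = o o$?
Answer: $\frac{1177}{139} \approx 8.4676$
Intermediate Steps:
$P{\left(o \right)} = \frac{o^{2}}{2}$ ($P{\left(o \right)} = \frac{o o}{2} = \frac{o^{2}}{2}$)
$Q{\left(R \right)} = 21 - 3 R^{2}$ ($Q{\left(R \right)} = - 3 \left(R R - 7\right) = - 3 \left(R^{2} - 7\right) = - 3 \left(-7 + R^{2}\right) = 21 - 3 R^{2}$)
$\frac{P{\left(-2 \right)} + Q{\left(-20 \right)}}{-304 + 165} = \frac{\frac{\left(-2\right)^{2}}{2} + \left(21 - 3 \left(-20\right)^{2}\right)}{-304 + 165} = \frac{\frac{1}{2} \cdot 4 + \left(21 - 1200\right)}{-139} = \left(2 + \left(21 - 1200\right)\right) \left(- \frac{1}{139}\right) = \left(2 - 1179\right) \left(- \frac{1}{139}\right) = \left(-1177\right) \left(- \frac{1}{139}\right) = \frac{1177}{139}$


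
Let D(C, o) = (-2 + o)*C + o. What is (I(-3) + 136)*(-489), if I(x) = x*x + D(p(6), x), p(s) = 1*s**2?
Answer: 18582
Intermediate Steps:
p(s) = s**2
D(C, o) = o + C*(-2 + o) (D(C, o) = C*(-2 + o) + o = o + C*(-2 + o))
I(x) = -72 + x**2 + 37*x (I(x) = x*x + (x - 2*6**2 + 6**2*x) = x**2 + (x - 2*36 + 36*x) = x**2 + (x - 72 + 36*x) = x**2 + (-72 + 37*x) = -72 + x**2 + 37*x)
(I(-3) + 136)*(-489) = ((-72 + (-3)**2 + 37*(-3)) + 136)*(-489) = ((-72 + 9 - 111) + 136)*(-489) = (-174 + 136)*(-489) = -38*(-489) = 18582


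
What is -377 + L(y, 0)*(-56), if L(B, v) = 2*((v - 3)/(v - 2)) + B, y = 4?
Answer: -769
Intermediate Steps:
L(B, v) = B + 2*(-3 + v)/(-2 + v) (L(B, v) = 2*((-3 + v)/(-2 + v)) + B = 2*(-3 + v)/(-2 + v) + B = B + 2*(-3 + v)/(-2 + v))
-377 + L(y, 0)*(-56) = -377 + ((-6 - 2*4 + 2*0 + 4*0)/(-2 + 0))*(-56) = -377 + ((-6 - 8 + 0 + 0)/(-2))*(-56) = -377 - ½*(-14)*(-56) = -377 + 7*(-56) = -377 - 392 = -769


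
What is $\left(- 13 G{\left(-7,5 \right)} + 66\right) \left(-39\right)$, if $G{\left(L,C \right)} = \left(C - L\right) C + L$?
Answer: $24297$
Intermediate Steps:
$G{\left(L,C \right)} = L + C \left(C - L\right)$ ($G{\left(L,C \right)} = C \left(C - L\right) + L = L + C \left(C - L\right)$)
$\left(- 13 G{\left(-7,5 \right)} + 66\right) \left(-39\right) = \left(- 13 \left(-7 + 5^{2} - 5 \left(-7\right)\right) + 66\right) \left(-39\right) = \left(- 13 \left(-7 + 25 + 35\right) + 66\right) \left(-39\right) = \left(\left(-13\right) 53 + 66\right) \left(-39\right) = \left(-689 + 66\right) \left(-39\right) = \left(-623\right) \left(-39\right) = 24297$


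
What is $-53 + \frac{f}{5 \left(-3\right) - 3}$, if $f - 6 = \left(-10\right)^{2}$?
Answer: $- \frac{530}{9} \approx -58.889$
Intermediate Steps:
$f = 106$ ($f = 6 + \left(-10\right)^{2} = 6 + 100 = 106$)
$-53 + \frac{f}{5 \left(-3\right) - 3} = -53 + \frac{106}{5 \left(-3\right) - 3} = -53 + \frac{106}{-15 - 3} = -53 + \frac{106}{-18} = -53 + 106 \left(- \frac{1}{18}\right) = -53 - \frac{53}{9} = - \frac{530}{9}$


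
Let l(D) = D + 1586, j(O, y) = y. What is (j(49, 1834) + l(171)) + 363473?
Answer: 367064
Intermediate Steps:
l(D) = 1586 + D
(j(49, 1834) + l(171)) + 363473 = (1834 + (1586 + 171)) + 363473 = (1834 + 1757) + 363473 = 3591 + 363473 = 367064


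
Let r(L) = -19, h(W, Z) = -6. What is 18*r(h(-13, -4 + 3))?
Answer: -342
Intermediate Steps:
18*r(h(-13, -4 + 3)) = 18*(-19) = -342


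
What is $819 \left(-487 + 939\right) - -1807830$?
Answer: $2178018$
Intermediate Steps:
$819 \left(-487 + 939\right) - -1807830 = 819 \cdot 452 + 1807830 = 370188 + 1807830 = 2178018$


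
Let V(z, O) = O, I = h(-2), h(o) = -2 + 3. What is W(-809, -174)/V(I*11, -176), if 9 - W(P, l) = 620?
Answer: 611/176 ≈ 3.4716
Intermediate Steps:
W(P, l) = -611 (W(P, l) = 9 - 1*620 = 9 - 620 = -611)
h(o) = 1
I = 1
W(-809, -174)/V(I*11, -176) = -611/(-176) = -611*(-1/176) = 611/176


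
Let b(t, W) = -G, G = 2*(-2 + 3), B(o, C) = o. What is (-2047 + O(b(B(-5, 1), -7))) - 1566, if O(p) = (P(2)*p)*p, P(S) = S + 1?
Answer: -3601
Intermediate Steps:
P(S) = 1 + S
G = 2 (G = 2*1 = 2)
b(t, W) = -2 (b(t, W) = -1*2 = -2)
O(p) = 3*p² (O(p) = ((1 + 2)*p)*p = (3*p)*p = 3*p²)
(-2047 + O(b(B(-5, 1), -7))) - 1566 = (-2047 + 3*(-2)²) - 1566 = (-2047 + 3*4) - 1566 = (-2047 + 12) - 1566 = -2035 - 1566 = -3601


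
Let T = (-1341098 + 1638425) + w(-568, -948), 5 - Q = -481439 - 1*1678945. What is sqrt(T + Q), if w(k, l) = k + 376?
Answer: 2*sqrt(614381) ≈ 1567.6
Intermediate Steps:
w(k, l) = 376 + k
Q = 2160389 (Q = 5 - (-481439 - 1*1678945) = 5 - (-481439 - 1678945) = 5 - 1*(-2160384) = 5 + 2160384 = 2160389)
T = 297135 (T = (-1341098 + 1638425) + (376 - 568) = 297327 - 192 = 297135)
sqrt(T + Q) = sqrt(297135 + 2160389) = sqrt(2457524) = 2*sqrt(614381)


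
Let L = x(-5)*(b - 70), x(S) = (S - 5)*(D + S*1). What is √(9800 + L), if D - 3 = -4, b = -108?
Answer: 4*I*√55 ≈ 29.665*I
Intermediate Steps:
D = -1 (D = 3 - 4 = -1)
x(S) = (-1 + S)*(-5 + S) (x(S) = (S - 5)*(-1 + S*1) = (-5 + S)*(-1 + S) = (-1 + S)*(-5 + S))
L = -10680 (L = (5 + (-5)² - 6*(-5))*(-108 - 70) = (5 + 25 + 30)*(-178) = 60*(-178) = -10680)
√(9800 + L) = √(9800 - 10680) = √(-880) = 4*I*√55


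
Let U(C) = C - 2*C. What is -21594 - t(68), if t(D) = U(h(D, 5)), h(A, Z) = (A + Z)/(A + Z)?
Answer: -21593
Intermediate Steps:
h(A, Z) = 1
U(C) = -C
t(D) = -1 (t(D) = -1*1 = -1)
-21594 - t(68) = -21594 - 1*(-1) = -21594 + 1 = -21593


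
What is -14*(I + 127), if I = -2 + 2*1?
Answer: -1778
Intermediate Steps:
I = 0 (I = -2 + 2 = 0)
-14*(I + 127) = -14*(0 + 127) = -14*127 = -1778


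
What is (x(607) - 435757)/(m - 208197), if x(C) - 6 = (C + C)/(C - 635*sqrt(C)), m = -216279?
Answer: 43860299333/42725419542 + 635*sqrt(607)/85450839084 ≈ 1.0266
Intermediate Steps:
x(C) = 6 + 2*C/(C - 635*sqrt(C)) (x(C) = 6 + (C + C)/(C - 635*sqrt(C)) = 6 + (2*C)/(C - 635*sqrt(C)) = 6 + 2*C/(C - 635*sqrt(C)))
(x(607) - 435757)/(m - 208197) = (2*(-4*607 + 1905*sqrt(607))/(-1*607 + 635*sqrt(607)) - 435757)/(-216279 - 208197) = (2*(-2428 + 1905*sqrt(607))/(-607 + 635*sqrt(607)) - 435757)/(-424476) = (-435757 + 2*(-2428 + 1905*sqrt(607))/(-607 + 635*sqrt(607)))*(-1/424476) = 435757/424476 - (-2428 + 1905*sqrt(607))/(212238*(-607 + 635*sqrt(607)))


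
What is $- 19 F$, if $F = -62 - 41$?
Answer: $1957$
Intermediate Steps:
$F = -103$
$- 19 F = \left(-19\right) \left(-103\right) = 1957$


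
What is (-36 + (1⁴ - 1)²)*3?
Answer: -108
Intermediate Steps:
(-36 + (1⁴ - 1)²)*3 = (-36 + (1 - 1)²)*3 = (-36 + 0²)*3 = (-36 + 0)*3 = -36*3 = -108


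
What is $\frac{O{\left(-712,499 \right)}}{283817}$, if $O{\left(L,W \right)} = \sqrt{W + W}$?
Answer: $\frac{\sqrt{998}}{283817} \approx 0.00011131$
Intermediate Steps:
$O{\left(L,W \right)} = \sqrt{2} \sqrt{W}$ ($O{\left(L,W \right)} = \sqrt{2 W} = \sqrt{2} \sqrt{W}$)
$\frac{O{\left(-712,499 \right)}}{283817} = \frac{\sqrt{2} \sqrt{499}}{283817} = \sqrt{998} \cdot \frac{1}{283817} = \frac{\sqrt{998}}{283817}$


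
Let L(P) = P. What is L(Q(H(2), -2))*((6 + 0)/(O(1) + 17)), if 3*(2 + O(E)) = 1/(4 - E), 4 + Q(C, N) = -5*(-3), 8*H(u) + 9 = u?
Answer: 297/68 ≈ 4.3676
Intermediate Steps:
H(u) = -9/8 + u/8
Q(C, N) = 11 (Q(C, N) = -4 - 5*(-3) = -4 + 15 = 11)
O(E) = -2 + 1/(3*(4 - E))
L(Q(H(2), -2))*((6 + 0)/(O(1) + 17)) = 11*((6 + 0)/((23 - 6*1)/(3*(-4 + 1)) + 17)) = 11*(6/((⅓)*(23 - 6)/(-3) + 17)) = 11*(6/((⅓)*(-⅓)*17 + 17)) = 11*(6/(-17/9 + 17)) = 11*(6/(136/9)) = 11*(6*(9/136)) = 11*(27/68) = 297/68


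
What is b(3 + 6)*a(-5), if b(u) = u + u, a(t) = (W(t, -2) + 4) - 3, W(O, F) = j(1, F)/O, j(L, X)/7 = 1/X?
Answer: 153/5 ≈ 30.600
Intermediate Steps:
j(L, X) = 7/X
W(O, F) = 7/(F*O) (W(O, F) = (7/F)/O = 7/(F*O))
a(t) = 1 - 7/(2*t) (a(t) = (7/(-2*t) + 4) - 3 = (7*(-½)/t + 4) - 3 = (-7/(2*t) + 4) - 3 = (4 - 7/(2*t)) - 3 = 1 - 7/(2*t))
b(u) = 2*u
b(3 + 6)*a(-5) = (2*(3 + 6))*((-7/2 - 5)/(-5)) = (2*9)*(-⅕*(-17/2)) = 18*(17/10) = 153/5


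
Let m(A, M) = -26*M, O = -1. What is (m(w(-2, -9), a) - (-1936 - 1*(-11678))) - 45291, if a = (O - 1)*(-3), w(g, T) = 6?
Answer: -55189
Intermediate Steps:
a = 6 (a = (-1 - 1)*(-3) = -2*(-3) = 6)
(m(w(-2, -9), a) - (-1936 - 1*(-11678))) - 45291 = (-26*6 - (-1936 - 1*(-11678))) - 45291 = (-156 - (-1936 + 11678)) - 45291 = (-156 - 1*9742) - 45291 = (-156 - 9742) - 45291 = -9898 - 45291 = -55189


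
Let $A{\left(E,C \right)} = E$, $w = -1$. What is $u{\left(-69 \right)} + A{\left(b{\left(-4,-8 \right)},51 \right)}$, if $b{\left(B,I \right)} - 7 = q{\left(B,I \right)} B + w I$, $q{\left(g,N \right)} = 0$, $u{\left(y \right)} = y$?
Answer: $-54$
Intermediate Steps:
$b{\left(B,I \right)} = 7 - I$ ($b{\left(B,I \right)} = 7 + \left(0 B - I\right) = 7 + \left(0 - I\right) = 7 - I$)
$u{\left(-69 \right)} + A{\left(b{\left(-4,-8 \right)},51 \right)} = -69 + \left(7 - -8\right) = -69 + \left(7 + 8\right) = -69 + 15 = -54$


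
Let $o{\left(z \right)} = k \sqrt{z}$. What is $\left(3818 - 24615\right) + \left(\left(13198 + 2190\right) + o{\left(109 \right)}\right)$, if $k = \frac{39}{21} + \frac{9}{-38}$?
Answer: $-5409 + \frac{431 \sqrt{109}}{266} \approx -5392.1$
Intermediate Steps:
$k = \frac{431}{266}$ ($k = 39 \cdot \frac{1}{21} + 9 \left(- \frac{1}{38}\right) = \frac{13}{7} - \frac{9}{38} = \frac{431}{266} \approx 1.6203$)
$o{\left(z \right)} = \frac{431 \sqrt{z}}{266}$
$\left(3818 - 24615\right) + \left(\left(13198 + 2190\right) + o{\left(109 \right)}\right) = \left(3818 - 24615\right) + \left(\left(13198 + 2190\right) + \frac{431 \sqrt{109}}{266}\right) = -20797 + \left(15388 + \frac{431 \sqrt{109}}{266}\right) = -5409 + \frac{431 \sqrt{109}}{266}$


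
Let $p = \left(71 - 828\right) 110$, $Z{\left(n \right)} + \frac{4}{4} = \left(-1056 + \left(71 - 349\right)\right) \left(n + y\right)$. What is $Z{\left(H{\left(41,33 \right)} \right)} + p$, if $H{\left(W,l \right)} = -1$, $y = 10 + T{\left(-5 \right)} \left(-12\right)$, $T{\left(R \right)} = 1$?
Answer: $-79269$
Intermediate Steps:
$y = -2$ ($y = 10 + 1 \left(-12\right) = 10 - 12 = -2$)
$Z{\left(n \right)} = 2667 - 1334 n$ ($Z{\left(n \right)} = -1 + \left(-1056 + \left(71 - 349\right)\right) \left(n - 2\right) = -1 + \left(-1056 - 278\right) \left(-2 + n\right) = -1 - 1334 \left(-2 + n\right) = -1 - \left(-2668 + 1334 n\right) = 2667 - 1334 n$)
$p = -83270$ ($p = \left(-757\right) 110 = -83270$)
$Z{\left(H{\left(41,33 \right)} \right)} + p = \left(2667 - -1334\right) - 83270 = \left(2667 + 1334\right) - 83270 = 4001 - 83270 = -79269$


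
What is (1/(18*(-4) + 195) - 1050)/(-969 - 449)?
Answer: 129149/174414 ≈ 0.74047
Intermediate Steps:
(1/(18*(-4) + 195) - 1050)/(-969 - 449) = (1/(-72 + 195) - 1050)/(-1418) = -(1/123 - 1050)/1418 = -1/1418*(-129149/123) = 129149/174414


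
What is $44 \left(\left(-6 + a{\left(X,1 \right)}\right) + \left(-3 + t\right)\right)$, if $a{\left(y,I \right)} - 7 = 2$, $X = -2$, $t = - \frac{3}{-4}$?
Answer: $33$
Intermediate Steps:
$t = \frac{3}{4}$ ($t = \left(-3\right) \left(- \frac{1}{4}\right) = \frac{3}{4} \approx 0.75$)
$a{\left(y,I \right)} = 9$ ($a{\left(y,I \right)} = 7 + 2 = 9$)
$44 \left(\left(-6 + a{\left(X,1 \right)}\right) + \left(-3 + t\right)\right) = 44 \left(\left(-6 + 9\right) + \left(-3 + \frac{3}{4}\right)\right) = 44 \left(3 - \frac{9}{4}\right) = 44 \cdot \frac{3}{4} = 33$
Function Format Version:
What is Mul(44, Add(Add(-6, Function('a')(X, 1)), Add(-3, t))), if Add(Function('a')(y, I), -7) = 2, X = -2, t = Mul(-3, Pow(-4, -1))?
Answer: 33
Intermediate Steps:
t = Rational(3, 4) (t = Mul(-3, Rational(-1, 4)) = Rational(3, 4) ≈ 0.75000)
Function('a')(y, I) = 9 (Function('a')(y, I) = Add(7, 2) = 9)
Mul(44, Add(Add(-6, Function('a')(X, 1)), Add(-3, t))) = Mul(44, Add(Add(-6, 9), Add(-3, Rational(3, 4)))) = Mul(44, Add(3, Rational(-9, 4))) = Mul(44, Rational(3, 4)) = 33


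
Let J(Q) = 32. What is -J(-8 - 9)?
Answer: -32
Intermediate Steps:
-J(-8 - 9) = -1*32 = -32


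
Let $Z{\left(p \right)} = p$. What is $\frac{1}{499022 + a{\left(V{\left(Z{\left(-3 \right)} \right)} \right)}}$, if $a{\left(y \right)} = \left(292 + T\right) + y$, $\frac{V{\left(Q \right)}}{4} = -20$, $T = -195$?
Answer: $\frac{1}{499039} \approx 2.0038 \cdot 10^{-6}$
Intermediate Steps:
$V{\left(Q \right)} = -80$ ($V{\left(Q \right)} = 4 \left(-20\right) = -80$)
$a{\left(y \right)} = 97 + y$ ($a{\left(y \right)} = \left(292 - 195\right) + y = 97 + y$)
$\frac{1}{499022 + a{\left(V{\left(Z{\left(-3 \right)} \right)} \right)}} = \frac{1}{499022 + \left(97 - 80\right)} = \frac{1}{499022 + 17} = \frac{1}{499039}$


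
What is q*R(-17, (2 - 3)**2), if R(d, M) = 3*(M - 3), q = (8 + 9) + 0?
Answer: -102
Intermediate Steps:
q = 17 (q = 17 + 0 = 17)
R(d, M) = -9 + 3*M (R(d, M) = 3*(-3 + M) = -9 + 3*M)
q*R(-17, (2 - 3)**2) = 17*(-9 + 3*(2 - 3)**2) = 17*(-9 + 3*(-1)**2) = 17*(-9 + 3*1) = 17*(-9 + 3) = 17*(-6) = -102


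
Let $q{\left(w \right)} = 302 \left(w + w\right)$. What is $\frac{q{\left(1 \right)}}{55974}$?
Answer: $\frac{302}{27987} \approx 0.010791$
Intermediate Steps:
$q{\left(w \right)} = 604 w$ ($q{\left(w \right)} = 302 \cdot 2 w = 604 w$)
$\frac{q{\left(1 \right)}}{55974} = \frac{604 \cdot 1}{55974} = 604 \cdot \frac{1}{55974} = \frac{302}{27987}$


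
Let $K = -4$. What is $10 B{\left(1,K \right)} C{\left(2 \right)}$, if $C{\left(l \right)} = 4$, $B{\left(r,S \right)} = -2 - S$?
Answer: $80$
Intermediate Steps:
$10 B{\left(1,K \right)} C{\left(2 \right)} = 10 \left(-2 - -4\right) 4 = 10 \left(-2 + 4\right) 4 = 10 \cdot 2 \cdot 4 = 20 \cdot 4 = 80$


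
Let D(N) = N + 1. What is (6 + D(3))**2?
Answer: 100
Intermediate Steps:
D(N) = 1 + N
(6 + D(3))**2 = (6 + (1 + 3))**2 = (6 + 4)**2 = 10**2 = 100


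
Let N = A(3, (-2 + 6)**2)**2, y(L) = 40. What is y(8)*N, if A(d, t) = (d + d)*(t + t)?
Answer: 1474560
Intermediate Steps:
A(d, t) = 4*d*t (A(d, t) = (2*d)*(2*t) = 4*d*t)
N = 36864 (N = (4*3*(-2 + 6)**2)**2 = (4*3*4**2)**2 = (4*3*16)**2 = 192**2 = 36864)
y(8)*N = 40*36864 = 1474560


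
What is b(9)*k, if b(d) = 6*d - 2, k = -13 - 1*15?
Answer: -1456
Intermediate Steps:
k = -28 (k = -13 - 15 = -28)
b(d) = -2 + 6*d
b(9)*k = (-2 + 6*9)*(-28) = (-2 + 54)*(-28) = 52*(-28) = -1456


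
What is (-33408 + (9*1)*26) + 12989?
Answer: -20185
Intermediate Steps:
(-33408 + (9*1)*26) + 12989 = (-33408 + 9*26) + 12989 = (-33408 + 234) + 12989 = -33174 + 12989 = -20185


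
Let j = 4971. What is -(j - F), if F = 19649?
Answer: 14678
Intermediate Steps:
-(j - F) = -(4971 - 1*19649) = -(4971 - 19649) = -1*(-14678) = 14678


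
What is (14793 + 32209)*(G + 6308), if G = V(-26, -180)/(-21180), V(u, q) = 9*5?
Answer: 209320892393/706 ≈ 2.9649e+8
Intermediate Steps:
V(u, q) = 45
G = -3/1412 (G = 45/(-21180) = 45*(-1/21180) = -3/1412 ≈ -0.0021246)
(14793 + 32209)*(G + 6308) = (14793 + 32209)*(-3/1412 + 6308) = 47002*(8906893/1412) = 209320892393/706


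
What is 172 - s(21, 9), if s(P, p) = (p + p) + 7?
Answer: 147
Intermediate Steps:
s(P, p) = 7 + 2*p (s(P, p) = 2*p + 7 = 7 + 2*p)
172 - s(21, 9) = 172 - (7 + 2*9) = 172 - (7 + 18) = 172 - 1*25 = 172 - 25 = 147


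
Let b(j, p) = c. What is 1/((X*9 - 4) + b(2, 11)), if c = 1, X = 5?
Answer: 1/42 ≈ 0.023810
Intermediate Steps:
b(j, p) = 1
1/((X*9 - 4) + b(2, 11)) = 1/((5*9 - 4) + 1) = 1/((45 - 4) + 1) = 1/(41 + 1) = 1/42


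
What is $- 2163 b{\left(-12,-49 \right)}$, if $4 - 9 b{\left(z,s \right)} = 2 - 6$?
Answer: $- \frac{5768}{3} \approx -1922.7$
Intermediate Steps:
$b{\left(z,s \right)} = \frac{8}{9}$ ($b{\left(z,s \right)} = \frac{4}{9} - \frac{2 - 6}{9} = \frac{4}{9} - - \frac{4}{9} = \frac{4}{9} + \frac{4}{9} = \frac{8}{9}$)
$- 2163 b{\left(-12,-49 \right)} = \left(-2163\right) \frac{8}{9} = - \frac{5768}{3}$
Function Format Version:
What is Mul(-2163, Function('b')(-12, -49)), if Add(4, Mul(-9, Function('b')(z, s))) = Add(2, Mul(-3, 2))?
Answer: Rational(-5768, 3) ≈ -1922.7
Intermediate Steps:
Function('b')(z, s) = Rational(8, 9) (Function('b')(z, s) = Add(Rational(4, 9), Mul(Rational(-1, 9), Add(2, Mul(-3, 2)))) = Add(Rational(4, 9), Mul(Rational(-1, 9), Add(2, -6))) = Add(Rational(4, 9), Mul(Rational(-1, 9), -4)) = Add(Rational(4, 9), Rational(4, 9)) = Rational(8, 9))
Mul(-2163, Function('b')(-12, -49)) = Mul(-2163, Rational(8, 9)) = Rational(-5768, 3)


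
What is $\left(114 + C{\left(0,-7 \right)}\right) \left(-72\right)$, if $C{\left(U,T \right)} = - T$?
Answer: $-8712$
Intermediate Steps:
$\left(114 + C{\left(0,-7 \right)}\right) \left(-72\right) = \left(114 - -7\right) \left(-72\right) = \left(114 + 7\right) \left(-72\right) = 121 \left(-72\right) = -8712$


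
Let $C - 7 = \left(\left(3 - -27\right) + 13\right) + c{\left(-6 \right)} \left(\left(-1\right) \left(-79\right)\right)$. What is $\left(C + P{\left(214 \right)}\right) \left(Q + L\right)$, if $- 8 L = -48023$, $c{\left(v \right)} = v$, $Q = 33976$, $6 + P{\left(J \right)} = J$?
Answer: $-8635437$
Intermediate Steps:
$P{\left(J \right)} = -6 + J$
$L = \frac{48023}{8}$ ($L = \left(- \frac{1}{8}\right) \left(-48023\right) = \frac{48023}{8} \approx 6002.9$)
$C = -424$ ($C = 7 + \left(\left(\left(3 - -27\right) + 13\right) - 6 \left(\left(-1\right) \left(-79\right)\right)\right) = 7 + \left(\left(\left(3 + 27\right) + 13\right) - 474\right) = 7 + \left(\left(30 + 13\right) - 474\right) = 7 + \left(43 - 474\right) = 7 - 431 = -424$)
$\left(C + P{\left(214 \right)}\right) \left(Q + L\right) = \left(-424 + \left(-6 + 214\right)\right) \left(33976 + \frac{48023}{8}\right) = \left(-424 + 208\right) \frac{319831}{8} = \left(-216\right) \frac{319831}{8} = -8635437$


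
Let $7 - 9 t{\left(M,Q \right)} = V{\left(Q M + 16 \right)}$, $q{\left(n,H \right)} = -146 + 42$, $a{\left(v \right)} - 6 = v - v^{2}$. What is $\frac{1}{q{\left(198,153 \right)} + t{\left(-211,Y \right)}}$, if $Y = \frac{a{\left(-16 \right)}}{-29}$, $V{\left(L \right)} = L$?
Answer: $\frac{261}{28721} \approx 0.0090874$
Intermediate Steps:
$a{\left(v \right)} = 6 + v - v^{2}$ ($a{\left(v \right)} = 6 - \left(v^{2} - v\right) = 6 + v - v^{2}$)
$q{\left(n,H \right)} = -104$
$Y = \frac{266}{29}$ ($Y = \frac{6 - 16 - \left(-16\right)^{2}}{-29} = \left(6 - 16 - 256\right) \left(- \frac{1}{29}\right) = \left(-266\right) \left(- \frac{1}{29}\right) = \frac{266}{29} \approx 9.1724$)
$t{\left(M,Q \right)} = -1 - \frac{M Q}{9}$ ($t{\left(M,Q \right)} = \frac{7}{9} - \frac{Q M + 16}{9} = \frac{7}{9} - \frac{M Q + 16}{9} = \frac{7}{9} - \frac{16 + M Q}{9} = \frac{7}{9} - \left(\frac{16}{9} + \frac{M Q}{9}\right) = -1 - \frac{M Q}{9}$)
$\frac{1}{q{\left(198,153 \right)} + t{\left(-211,Y \right)}} = \frac{1}{-104 - \left(1 - \frac{56126}{261}\right)} = \frac{1}{-104 + \left(-1 + \frac{56126}{261}\right)} = \frac{1}{-104 + \frac{55865}{261}} = \frac{1}{\frac{28721}{261}} = \frac{261}{28721}$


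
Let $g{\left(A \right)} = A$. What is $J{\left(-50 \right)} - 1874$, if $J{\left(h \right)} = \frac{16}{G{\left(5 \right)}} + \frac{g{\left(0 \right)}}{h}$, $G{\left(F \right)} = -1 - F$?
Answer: $- \frac{5630}{3} \approx -1876.7$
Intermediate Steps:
$J{\left(h \right)} = - \frac{8}{3}$ ($J{\left(h \right)} = \frac{16}{-1 - 5} + \frac{0}{h} = \frac{16}{-1 - 5} + 0 = \frac{16}{-6} + 0 = 16 \left(- \frac{1}{6}\right) + 0 = - \frac{8}{3} + 0 = - \frac{8}{3}$)
$J{\left(-50 \right)} - 1874 = - \frac{8}{3} - 1874 = - \frac{5630}{3}$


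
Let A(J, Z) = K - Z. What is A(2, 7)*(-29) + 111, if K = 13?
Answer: -63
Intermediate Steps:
A(J, Z) = 13 - Z
A(2, 7)*(-29) + 111 = (13 - 1*7)*(-29) + 111 = (13 - 7)*(-29) + 111 = 6*(-29) + 111 = -174 + 111 = -63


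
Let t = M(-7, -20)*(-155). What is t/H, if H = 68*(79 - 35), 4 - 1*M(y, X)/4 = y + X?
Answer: -4805/748 ≈ -6.4238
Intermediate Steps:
M(y, X) = 16 - 4*X - 4*y (M(y, X) = 16 - 4*(y + X) = 16 - 4*(X + y) = 16 + (-4*X - 4*y) = 16 - 4*X - 4*y)
H = 2992 (H = 68*44 = 2992)
t = -19220 (t = (16 - 4*(-20) - 4*(-7))*(-155) = (16 + 80 + 28)*(-155) = 124*(-155) = -19220)
t/H = -19220/2992 = -19220*1/2992 = -4805/748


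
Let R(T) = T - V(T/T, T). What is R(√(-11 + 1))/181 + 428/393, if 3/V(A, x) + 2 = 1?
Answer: 78647/71133 + I*√10/181 ≈ 1.1056 + 0.017471*I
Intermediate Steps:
V(A, x) = -3 (V(A, x) = 3/(-2 + 1) = 3/(-1) = 3*(-1) = -3)
R(T) = 3 + T (R(T) = T - 1*(-3) = T + 3 = 3 + T)
R(√(-11 + 1))/181 + 428/393 = (3 + √(-11 + 1))/181 + 428/393 = (3 + √(-10))*(1/181) + 428*(1/393) = (3 + I*√10)*(1/181) + 428/393 = (3/181 + I*√10/181) + 428/393 = 78647/71133 + I*√10/181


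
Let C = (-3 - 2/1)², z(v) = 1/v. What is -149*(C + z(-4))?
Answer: -14751/4 ≈ -3687.8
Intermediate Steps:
C = 25 (C = (-3 - 2*1)² = (-3 - 2)² = (-5)² = 25)
-149*(C + z(-4)) = -149*(25 + 1/(-4)) = -149*(25 - ¼) = -149*99/4 = -14751/4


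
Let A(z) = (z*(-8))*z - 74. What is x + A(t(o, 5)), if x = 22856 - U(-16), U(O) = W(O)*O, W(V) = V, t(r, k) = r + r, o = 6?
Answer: 21374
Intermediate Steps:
t(r, k) = 2*r
U(O) = O² (U(O) = O*O = O²)
x = 22600 (x = 22856 - 1*(-16)² = 22856 - 1*256 = 22856 - 256 = 22600)
A(z) = -74 - 8*z² (A(z) = (-8*z)*z - 74 = -8*z² - 74 = -74 - 8*z²)
x + A(t(o, 5)) = 22600 + (-74 - 8*(2*6)²) = 22600 + (-74 - 8*12²) = 22600 + (-74 - 8*144) = 22600 + (-74 - 1152) = 22600 - 1226 = 21374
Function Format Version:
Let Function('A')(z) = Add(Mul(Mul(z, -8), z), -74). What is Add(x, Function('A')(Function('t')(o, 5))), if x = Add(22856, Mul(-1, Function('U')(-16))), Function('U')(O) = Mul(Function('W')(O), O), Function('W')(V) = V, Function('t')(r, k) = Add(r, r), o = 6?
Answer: 21374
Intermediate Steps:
Function('t')(r, k) = Mul(2, r)
Function('U')(O) = Pow(O, 2) (Function('U')(O) = Mul(O, O) = Pow(O, 2))
x = 22600 (x = Add(22856, Mul(-1, Pow(-16, 2))) = Add(22856, Mul(-1, 256)) = Add(22856, -256) = 22600)
Function('A')(z) = Add(-74, Mul(-8, Pow(z, 2))) (Function('A')(z) = Add(Mul(Mul(-8, z), z), -74) = Add(Mul(-8, Pow(z, 2)), -74) = Add(-74, Mul(-8, Pow(z, 2))))
Add(x, Function('A')(Function('t')(o, 5))) = Add(22600, Add(-74, Mul(-8, Pow(Mul(2, 6), 2)))) = Add(22600, Add(-74, Mul(-8, Pow(12, 2)))) = Add(22600, Add(-74, Mul(-8, 144))) = Add(22600, Add(-74, -1152)) = Add(22600, -1226) = 21374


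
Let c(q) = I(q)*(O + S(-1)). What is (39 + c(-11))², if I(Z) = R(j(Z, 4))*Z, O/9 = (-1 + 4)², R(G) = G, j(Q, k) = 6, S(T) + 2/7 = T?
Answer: 1336268025/49 ≈ 2.7271e+7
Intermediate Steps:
S(T) = -2/7 + T
O = 81 (O = 9*(-1 + 4)² = 9*3² = 9*9 = 81)
I(Z) = 6*Z
c(q) = 3348*q/7 (c(q) = (6*q)*(81 + (-2/7 - 1)) = (6*q)*(81 - 9/7) = (6*q)*(558/7) = 3348*q/7)
(39 + c(-11))² = (39 + (3348/7)*(-11))² = (39 - 36828/7)² = (-36555/7)² = 1336268025/49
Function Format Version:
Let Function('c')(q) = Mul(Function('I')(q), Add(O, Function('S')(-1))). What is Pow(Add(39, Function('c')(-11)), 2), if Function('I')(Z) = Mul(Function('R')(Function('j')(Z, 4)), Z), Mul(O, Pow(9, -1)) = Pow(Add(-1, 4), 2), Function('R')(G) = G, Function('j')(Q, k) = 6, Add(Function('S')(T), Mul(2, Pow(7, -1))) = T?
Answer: Rational(1336268025, 49) ≈ 2.7271e+7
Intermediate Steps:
Function('S')(T) = Add(Rational(-2, 7), T)
O = 81 (O = Mul(9, Pow(Add(-1, 4), 2)) = Mul(9, Pow(3, 2)) = Mul(9, 9) = 81)
Function('I')(Z) = Mul(6, Z)
Function('c')(q) = Mul(Rational(3348, 7), q) (Function('c')(q) = Mul(Mul(6, q), Add(81, Add(Rational(-2, 7), -1))) = Mul(Mul(6, q), Add(81, Rational(-9, 7))) = Mul(Mul(6, q), Rational(558, 7)) = Mul(Rational(3348, 7), q))
Pow(Add(39, Function('c')(-11)), 2) = Pow(Add(39, Mul(Rational(3348, 7), -11)), 2) = Pow(Add(39, Rational(-36828, 7)), 2) = Pow(Rational(-36555, 7), 2) = Rational(1336268025, 49)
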